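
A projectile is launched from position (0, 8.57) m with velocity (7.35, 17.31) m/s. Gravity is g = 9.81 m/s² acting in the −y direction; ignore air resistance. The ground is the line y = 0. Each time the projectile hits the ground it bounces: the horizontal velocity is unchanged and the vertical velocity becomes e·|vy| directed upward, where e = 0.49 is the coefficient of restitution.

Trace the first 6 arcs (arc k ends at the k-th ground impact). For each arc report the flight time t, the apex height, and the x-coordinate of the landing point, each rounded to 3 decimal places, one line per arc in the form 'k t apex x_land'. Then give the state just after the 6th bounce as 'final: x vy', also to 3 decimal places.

1 3.969 23.842 29.174
2 2.161 5.724 45.054
3 1.059 1.374 52.836
4 0.519 0.330 56.649
5 0.254 0.079 58.517
6 0.125 0.019 59.433
final: 59.433 0.299

Arc 1: start y=8.570, vy=17.310 → t=3.969, apex=23.842, x_land=29.174, impact vy=-21.628
  bounce: vy ← 0.49·21.628 = 10.598
Arc 2: start y=0.000, vy=10.598 → t=2.161, apex=5.724, x_land=45.054, impact vy=-10.598
  bounce: vy ← 0.49·10.598 = 5.193
Arc 3: start y=0.000, vy=5.193 → t=1.059, apex=1.374, x_land=52.836, impact vy=-5.193
  bounce: vy ← 0.49·5.193 = 2.545
Arc 4: start y=0.000, vy=2.545 → t=0.519, apex=0.330, x_land=56.649, impact vy=-2.545
  bounce: vy ← 0.49·2.545 = 1.247
Arc 5: start y=0.000, vy=1.247 → t=0.254, apex=0.079, x_land=58.517, impact vy=-1.247
  bounce: vy ← 0.49·1.247 = 0.611
Arc 6: start y=0.000, vy=0.611 → t=0.125, apex=0.019, x_land=59.433, impact vy=-0.611
  bounce: vy ← 0.49·0.611 = 0.299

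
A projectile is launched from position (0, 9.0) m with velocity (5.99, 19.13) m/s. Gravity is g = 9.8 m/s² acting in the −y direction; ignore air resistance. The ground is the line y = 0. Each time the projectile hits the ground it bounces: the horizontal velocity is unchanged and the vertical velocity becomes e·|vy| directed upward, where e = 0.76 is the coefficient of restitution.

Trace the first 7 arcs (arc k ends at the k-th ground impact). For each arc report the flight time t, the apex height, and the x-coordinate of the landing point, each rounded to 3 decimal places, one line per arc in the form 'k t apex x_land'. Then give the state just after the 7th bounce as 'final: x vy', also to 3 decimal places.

1 4.328 27.671 25.927
2 3.612 15.983 47.564
3 2.745 9.232 64.007
4 2.086 5.332 76.505
5 1.586 3.080 86.003
6 1.205 1.779 93.221
7 0.916 1.028 98.707
final: 98.707 3.411

Arc 1: start y=9.000, vy=19.130 → t=4.328, apex=27.671, x_land=25.927, impact vy=-23.289
  bounce: vy ← 0.76·23.289 = 17.699
Arc 2: start y=0.000, vy=17.699 → t=3.612, apex=15.983, x_land=47.564, impact vy=-17.699
  bounce: vy ← 0.76·17.699 = 13.451
Arc 3: start y=0.000, vy=13.451 → t=2.745, apex=9.232, x_land=64.007, impact vy=-13.451
  bounce: vy ← 0.76·13.451 = 10.223
Arc 4: start y=0.000, vy=10.223 → t=2.086, apex=5.332, x_land=76.505, impact vy=-10.223
  bounce: vy ← 0.76·10.223 = 7.770
Arc 5: start y=0.000, vy=7.770 → t=1.586, apex=3.080, x_land=86.003, impact vy=-7.770
  bounce: vy ← 0.76·7.770 = 5.905
Arc 6: start y=0.000, vy=5.905 → t=1.205, apex=1.779, x_land=93.221, impact vy=-5.905
  bounce: vy ← 0.76·5.905 = 4.488
Arc 7: start y=0.000, vy=4.488 → t=0.916, apex=1.028, x_land=98.707, impact vy=-4.488
  bounce: vy ← 0.76·4.488 = 3.411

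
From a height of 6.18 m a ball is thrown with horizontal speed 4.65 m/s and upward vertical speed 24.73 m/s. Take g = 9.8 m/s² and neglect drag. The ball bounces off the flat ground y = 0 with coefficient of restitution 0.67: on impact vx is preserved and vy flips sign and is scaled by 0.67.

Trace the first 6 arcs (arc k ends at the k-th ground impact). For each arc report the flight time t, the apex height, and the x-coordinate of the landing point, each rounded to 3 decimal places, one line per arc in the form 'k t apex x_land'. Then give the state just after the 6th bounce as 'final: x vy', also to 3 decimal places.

1 5.286 37.383 24.578
2 3.701 16.781 41.788
3 2.480 7.533 53.319
4 1.661 3.382 61.045
5 1.113 1.518 66.222
6 0.746 0.681 69.690
final: 69.690 2.449

Arc 1: start y=6.180, vy=24.730 → t=5.286, apex=37.383, x_land=24.578, impact vy=-27.068
  bounce: vy ← 0.67·27.068 = 18.136
Arc 2: start y=0.000, vy=18.136 → t=3.701, apex=16.781, x_land=41.788, impact vy=-18.136
  bounce: vy ← 0.67·18.136 = 12.151
Arc 3: start y=0.000, vy=12.151 → t=2.480, apex=7.533, x_land=53.319, impact vy=-12.151
  bounce: vy ← 0.67·12.151 = 8.141
Arc 4: start y=0.000, vy=8.141 → t=1.661, apex=3.382, x_land=61.045, impact vy=-8.141
  bounce: vy ← 0.67·8.141 = 5.455
Arc 5: start y=0.000, vy=5.455 → t=1.113, apex=1.518, x_land=66.222, impact vy=-5.455
  bounce: vy ← 0.67·5.455 = 3.655
Arc 6: start y=0.000, vy=3.655 → t=0.746, apex=0.681, x_land=69.690, impact vy=-3.655
  bounce: vy ← 0.67·3.655 = 2.449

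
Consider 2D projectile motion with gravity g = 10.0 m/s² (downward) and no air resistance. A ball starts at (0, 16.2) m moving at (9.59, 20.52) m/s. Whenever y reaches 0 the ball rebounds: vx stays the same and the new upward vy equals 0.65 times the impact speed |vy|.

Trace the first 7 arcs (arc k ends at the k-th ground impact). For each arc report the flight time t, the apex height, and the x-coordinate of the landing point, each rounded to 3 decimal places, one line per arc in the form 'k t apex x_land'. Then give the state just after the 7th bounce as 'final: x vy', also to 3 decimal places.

1 4.782 37.254 45.856
2 3.548 15.740 79.885
3 2.307 6.650 102.005
4 1.499 2.810 116.382
5 0.975 1.187 125.728
6 0.633 0.502 131.802
7 0.412 0.212 135.751
final: 135.751 1.338

Arc 1: start y=16.200, vy=20.520 → t=4.782, apex=37.254, x_land=45.856, impact vy=-27.296
  bounce: vy ← 0.65·27.296 = 17.742
Arc 2: start y=0.000, vy=17.742 → t=3.548, apex=15.740, x_land=79.885, impact vy=-17.742
  bounce: vy ← 0.65·17.742 = 11.533
Arc 3: start y=0.000, vy=11.533 → t=2.307, apex=6.650, x_land=102.005, impact vy=-11.533
  bounce: vy ← 0.65·11.533 = 7.496
Arc 4: start y=0.000, vy=7.496 → t=1.499, apex=2.810, x_land=116.382, impact vy=-7.496
  bounce: vy ← 0.65·7.496 = 4.873
Arc 5: start y=0.000, vy=4.873 → t=0.975, apex=1.187, x_land=125.728, impact vy=-4.873
  bounce: vy ← 0.65·4.873 = 3.167
Arc 6: start y=0.000, vy=3.167 → t=0.633, apex=0.502, x_land=131.802, impact vy=-3.167
  bounce: vy ← 0.65·3.167 = 2.059
Arc 7: start y=0.000, vy=2.059 → t=0.412, apex=0.212, x_land=135.751, impact vy=-2.059
  bounce: vy ← 0.65·2.059 = 1.338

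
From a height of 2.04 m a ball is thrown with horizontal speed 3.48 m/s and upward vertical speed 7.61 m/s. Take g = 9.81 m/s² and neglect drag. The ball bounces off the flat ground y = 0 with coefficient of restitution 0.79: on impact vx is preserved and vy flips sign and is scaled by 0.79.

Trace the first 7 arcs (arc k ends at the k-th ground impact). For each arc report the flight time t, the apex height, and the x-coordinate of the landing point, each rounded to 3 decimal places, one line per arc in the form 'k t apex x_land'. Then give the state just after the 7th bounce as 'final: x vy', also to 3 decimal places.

Arc 1: start y=2.040, vy=7.610 → t=1.785, apex=4.992, x_land=6.210, impact vy=-9.896
  bounce: vy ← 0.79·9.896 = 7.818
Arc 2: start y=0.000, vy=7.818 → t=1.594, apex=3.115, x_land=11.757, impact vy=-7.818
  bounce: vy ← 0.79·7.818 = 6.176
Arc 3: start y=0.000, vy=6.176 → t=1.259, apex=1.944, x_land=16.139, impact vy=-6.176
  bounce: vy ← 0.79·6.176 = 4.879
Arc 4: start y=0.000, vy=4.879 → t=0.995, apex=1.213, x_land=19.601, impact vy=-4.879
  bounce: vy ← 0.79·4.879 = 3.855
Arc 5: start y=0.000, vy=3.855 → t=0.786, apex=0.757, x_land=22.335, impact vy=-3.855
  bounce: vy ← 0.79·3.855 = 3.045
Arc 6: start y=0.000, vy=3.045 → t=0.621, apex=0.473, x_land=24.496, impact vy=-3.045
  bounce: vy ← 0.79·3.045 = 2.406
Arc 7: start y=0.000, vy=2.406 → t=0.490, apex=0.295, x_land=26.203, impact vy=-2.406
  bounce: vy ← 0.79·2.406 = 1.900

1 1.785 4.992 6.210
2 1.594 3.115 11.757
3 1.259 1.944 16.139
4 0.995 1.213 19.601
5 0.786 0.757 22.335
6 0.621 0.473 24.496
7 0.490 0.295 26.203
final: 26.203 1.900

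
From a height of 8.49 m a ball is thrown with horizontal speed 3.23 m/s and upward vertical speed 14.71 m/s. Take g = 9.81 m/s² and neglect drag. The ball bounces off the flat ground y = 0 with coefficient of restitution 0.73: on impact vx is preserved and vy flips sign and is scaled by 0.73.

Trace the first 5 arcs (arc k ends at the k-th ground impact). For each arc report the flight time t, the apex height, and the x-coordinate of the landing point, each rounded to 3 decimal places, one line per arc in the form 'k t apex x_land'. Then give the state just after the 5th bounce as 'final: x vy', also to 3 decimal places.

Arc 1: start y=8.490, vy=14.710 → t=3.494, apex=19.519, x_land=11.287, impact vy=-19.569
  bounce: vy ← 0.73·19.569 = 14.286
Arc 2: start y=0.000, vy=14.286 → t=2.912, apex=10.402, x_land=20.694, impact vy=-14.286
  bounce: vy ← 0.73·14.286 = 10.428
Arc 3: start y=0.000, vy=10.428 → t=2.126, apex=5.543, x_land=27.561, impact vy=-10.428
  bounce: vy ← 0.73·10.428 = 7.613
Arc 4: start y=0.000, vy=7.613 → t=1.552, apex=2.954, x_land=32.574, impact vy=-7.613
  bounce: vy ← 0.73·7.613 = 5.557
Arc 5: start y=0.000, vy=5.557 → t=1.133, apex=1.574, x_land=36.234, impact vy=-5.557
  bounce: vy ← 0.73·5.557 = 4.057

1 3.494 19.519 11.287
2 2.912 10.402 20.694
3 2.126 5.543 27.561
4 1.552 2.954 32.574
5 1.133 1.574 36.234
final: 36.234 4.057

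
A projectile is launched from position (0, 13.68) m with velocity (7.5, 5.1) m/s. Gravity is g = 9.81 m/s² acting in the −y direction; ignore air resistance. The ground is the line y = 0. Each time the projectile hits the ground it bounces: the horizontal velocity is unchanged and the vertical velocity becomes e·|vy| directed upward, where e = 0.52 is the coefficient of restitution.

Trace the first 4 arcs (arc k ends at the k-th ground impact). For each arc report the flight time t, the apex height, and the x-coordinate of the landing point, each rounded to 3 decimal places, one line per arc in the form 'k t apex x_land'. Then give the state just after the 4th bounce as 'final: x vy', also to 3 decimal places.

Arc 1: start y=13.680, vy=5.100 → t=2.269, apex=15.006, x_land=17.017, impact vy=-17.158
  bounce: vy ← 0.52·17.158 = 8.922
Arc 2: start y=0.000, vy=8.922 → t=1.819, apex=4.058, x_land=30.660, impact vy=-8.922
  bounce: vy ← 0.52·8.922 = 4.640
Arc 3: start y=0.000, vy=4.640 → t=0.946, apex=1.097, x_land=37.754, impact vy=-4.640
  bounce: vy ← 0.52·4.640 = 2.413
Arc 4: start y=0.000, vy=2.413 → t=0.492, apex=0.297, x_land=41.443, impact vy=-2.413
  bounce: vy ← 0.52·2.413 = 1.255

1 2.269 15.006 17.017
2 1.819 4.058 30.660
3 0.946 1.097 37.754
4 0.492 0.297 41.443
final: 41.443 1.255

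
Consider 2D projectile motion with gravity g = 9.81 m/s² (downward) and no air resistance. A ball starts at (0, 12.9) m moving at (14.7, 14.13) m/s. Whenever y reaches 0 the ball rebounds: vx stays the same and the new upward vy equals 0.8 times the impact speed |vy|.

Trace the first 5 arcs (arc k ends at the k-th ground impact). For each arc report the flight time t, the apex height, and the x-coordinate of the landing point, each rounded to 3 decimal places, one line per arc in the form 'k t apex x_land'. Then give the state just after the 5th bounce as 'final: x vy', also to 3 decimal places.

1 3.609 23.076 53.058
2 3.470 14.769 104.073
3 2.776 9.452 144.885
4 2.221 6.049 177.535
5 1.777 3.872 203.655
final: 203.655 6.972

Arc 1: start y=12.900, vy=14.130 → t=3.609, apex=23.076, x_land=53.058, impact vy=-21.278
  bounce: vy ← 0.8·21.278 = 17.022
Arc 2: start y=0.000, vy=17.022 → t=3.470, apex=14.769, x_land=104.073, impact vy=-17.022
  bounce: vy ← 0.8·17.022 = 13.618
Arc 3: start y=0.000, vy=13.618 → t=2.776, apex=9.452, x_land=144.885, impact vy=-13.618
  bounce: vy ← 0.8·13.618 = 10.894
Arc 4: start y=0.000, vy=10.894 → t=2.221, apex=6.049, x_land=177.535, impact vy=-10.894
  bounce: vy ← 0.8·10.894 = 8.715
Arc 5: start y=0.000, vy=8.715 → t=1.777, apex=3.872, x_land=203.655, impact vy=-8.715
  bounce: vy ← 0.8·8.715 = 6.972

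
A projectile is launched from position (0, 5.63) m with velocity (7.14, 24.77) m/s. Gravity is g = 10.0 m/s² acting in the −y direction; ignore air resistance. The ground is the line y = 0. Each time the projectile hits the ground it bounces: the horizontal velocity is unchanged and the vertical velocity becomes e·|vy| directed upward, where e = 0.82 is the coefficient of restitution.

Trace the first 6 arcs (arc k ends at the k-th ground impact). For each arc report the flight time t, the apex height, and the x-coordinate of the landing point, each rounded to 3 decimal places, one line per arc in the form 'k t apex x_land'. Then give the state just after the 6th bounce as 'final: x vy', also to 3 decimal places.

1 5.172 36.308 36.926
2 4.419 24.413 68.480
3 3.624 16.415 94.355
4 2.972 11.038 115.572
5 2.437 7.422 132.970
6 1.998 4.990 147.236
final: 147.236 8.192

Arc 1: start y=5.630, vy=24.770 → t=5.172, apex=36.308, x_land=36.926, impact vy=-26.947
  bounce: vy ← 0.82·26.947 = 22.097
Arc 2: start y=0.000, vy=22.097 → t=4.419, apex=24.413, x_land=68.480, impact vy=-22.097
  bounce: vy ← 0.82·22.097 = 18.119
Arc 3: start y=0.000, vy=18.119 → t=3.624, apex=16.415, x_land=94.355, impact vy=-18.119
  bounce: vy ← 0.82·18.119 = 14.858
Arc 4: start y=0.000, vy=14.858 → t=2.972, apex=11.038, x_land=115.572, impact vy=-14.858
  bounce: vy ← 0.82·14.858 = 12.183
Arc 5: start y=0.000, vy=12.183 → t=2.437, apex=7.422, x_land=132.970, impact vy=-12.183
  bounce: vy ← 0.82·12.183 = 9.990
Arc 6: start y=0.000, vy=9.990 → t=1.998, apex=4.990, x_land=147.236, impact vy=-9.990
  bounce: vy ← 0.82·9.990 = 8.192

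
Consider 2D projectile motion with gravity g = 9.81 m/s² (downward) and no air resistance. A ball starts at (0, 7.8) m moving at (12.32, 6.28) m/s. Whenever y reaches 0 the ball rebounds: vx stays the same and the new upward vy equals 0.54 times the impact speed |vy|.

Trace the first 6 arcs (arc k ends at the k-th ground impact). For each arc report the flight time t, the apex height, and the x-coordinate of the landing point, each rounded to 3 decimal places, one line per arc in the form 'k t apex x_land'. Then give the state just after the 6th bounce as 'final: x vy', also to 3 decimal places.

Arc 1: start y=7.800, vy=6.280 → t=2.054, apex=9.810, x_land=25.310, impact vy=-13.874
  bounce: vy ← 0.54·13.874 = 7.492
Arc 2: start y=0.000, vy=7.492 → t=1.527, apex=2.861, x_land=44.127, impact vy=-7.492
  bounce: vy ← 0.54·7.492 = 4.046
Arc 3: start y=0.000, vy=4.046 → t=0.825, apex=0.834, x_land=54.288, impact vy=-4.046
  bounce: vy ← 0.54·4.046 = 2.185
Arc 4: start y=0.000, vy=2.185 → t=0.445, apex=0.243, x_land=59.775, impact vy=-2.185
  bounce: vy ← 0.54·2.185 = 1.180
Arc 5: start y=0.000, vy=1.180 → t=0.241, apex=0.071, x_land=62.738, impact vy=-1.180
  bounce: vy ← 0.54·1.180 = 0.637
Arc 6: start y=0.000, vy=0.637 → t=0.130, apex=0.021, x_land=64.338, impact vy=-0.637
  bounce: vy ← 0.54·0.637 = 0.344

1 2.054 9.810 25.310
2 1.527 2.861 44.127
3 0.825 0.834 54.288
4 0.445 0.243 59.775
5 0.241 0.071 62.738
6 0.130 0.021 64.338
final: 64.338 0.344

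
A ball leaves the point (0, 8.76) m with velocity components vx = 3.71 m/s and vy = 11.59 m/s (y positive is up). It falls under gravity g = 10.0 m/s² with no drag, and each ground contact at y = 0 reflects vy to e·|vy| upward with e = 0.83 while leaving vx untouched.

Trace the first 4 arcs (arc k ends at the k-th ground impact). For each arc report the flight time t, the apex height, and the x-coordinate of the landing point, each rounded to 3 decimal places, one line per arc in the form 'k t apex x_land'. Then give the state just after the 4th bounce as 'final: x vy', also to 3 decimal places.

Arc 1: start y=8.760, vy=11.590 → t=2.918, apex=15.476, x_land=10.827, impact vy=-17.593
  bounce: vy ← 0.83·17.593 = 14.603
Arc 2: start y=0.000, vy=14.603 → t=2.921, apex=10.662, x_land=21.662, impact vy=-14.603
  bounce: vy ← 0.83·14.603 = 12.120
Arc 3: start y=0.000, vy=12.120 → t=2.424, apex=7.345, x_land=30.655, impact vy=-12.120
  bounce: vy ← 0.83·12.120 = 10.060
Arc 4: start y=0.000, vy=10.060 → t=2.012, apex=5.060, x_land=38.120, impact vy=-10.060
  bounce: vy ← 0.83·10.060 = 8.350

1 2.918 15.476 10.827
2 2.921 10.662 21.662
3 2.424 7.345 30.655
4 2.012 5.060 38.120
final: 38.120 8.350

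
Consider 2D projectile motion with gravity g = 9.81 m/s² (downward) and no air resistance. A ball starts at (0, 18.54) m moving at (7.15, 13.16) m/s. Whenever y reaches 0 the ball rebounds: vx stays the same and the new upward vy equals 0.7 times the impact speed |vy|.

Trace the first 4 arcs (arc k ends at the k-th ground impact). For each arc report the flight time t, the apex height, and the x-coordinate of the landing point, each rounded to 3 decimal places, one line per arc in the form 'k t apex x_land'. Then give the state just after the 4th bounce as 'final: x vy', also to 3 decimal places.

Arc 1: start y=18.540, vy=13.160 → t=3.704, apex=27.367, x_land=26.480, impact vy=-23.172
  bounce: vy ← 0.7·23.172 = 16.220
Arc 2: start y=0.000, vy=16.220 → t=3.307, apex=13.410, x_land=50.125, impact vy=-16.220
  bounce: vy ← 0.7·16.220 = 11.354
Arc 3: start y=0.000, vy=11.354 → t=2.315, apex=6.571, x_land=66.676, impact vy=-11.354
  bounce: vy ← 0.7·11.354 = 7.948
Arc 4: start y=0.000, vy=7.948 → t=1.620, apex=3.220, x_land=78.262, impact vy=-7.948
  bounce: vy ← 0.7·7.948 = 5.564

1 3.704 27.367 26.480
2 3.307 13.410 50.125
3 2.315 6.571 66.676
4 1.620 3.220 78.262
final: 78.262 5.564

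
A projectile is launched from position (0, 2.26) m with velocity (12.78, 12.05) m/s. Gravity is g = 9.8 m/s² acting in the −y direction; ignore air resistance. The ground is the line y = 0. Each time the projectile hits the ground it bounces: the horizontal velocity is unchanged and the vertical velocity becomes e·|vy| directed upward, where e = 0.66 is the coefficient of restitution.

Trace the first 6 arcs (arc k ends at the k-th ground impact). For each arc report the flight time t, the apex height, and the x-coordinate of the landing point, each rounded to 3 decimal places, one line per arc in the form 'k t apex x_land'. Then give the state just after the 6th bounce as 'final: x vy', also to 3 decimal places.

1 2.634 9.668 33.666
2 1.854 4.212 57.362
3 1.224 1.835 73.002
4 0.808 0.799 83.324
5 0.533 0.348 90.137
6 0.352 0.152 94.633
final: 94.633 1.138

Arc 1: start y=2.260, vy=12.050 → t=2.634, apex=9.668, x_land=33.666, impact vy=-13.766
  bounce: vy ← 0.66·13.766 = 9.085
Arc 2: start y=0.000, vy=9.085 → t=1.854, apex=4.212, x_land=57.362, impact vy=-9.085
  bounce: vy ← 0.66·9.085 = 5.996
Arc 3: start y=0.000, vy=5.996 → t=1.224, apex=1.835, x_land=73.002, impact vy=-5.996
  bounce: vy ← 0.66·5.996 = 3.958
Arc 4: start y=0.000, vy=3.958 → t=0.808, apex=0.799, x_land=83.324, impact vy=-3.958
  bounce: vy ← 0.66·3.958 = 2.612
Arc 5: start y=0.000, vy=2.612 → t=0.533, apex=0.348, x_land=90.137, impact vy=-2.612
  bounce: vy ← 0.66·2.612 = 1.724
Arc 6: start y=0.000, vy=1.724 → t=0.352, apex=0.152, x_land=94.633, impact vy=-1.724
  bounce: vy ← 0.66·1.724 = 1.138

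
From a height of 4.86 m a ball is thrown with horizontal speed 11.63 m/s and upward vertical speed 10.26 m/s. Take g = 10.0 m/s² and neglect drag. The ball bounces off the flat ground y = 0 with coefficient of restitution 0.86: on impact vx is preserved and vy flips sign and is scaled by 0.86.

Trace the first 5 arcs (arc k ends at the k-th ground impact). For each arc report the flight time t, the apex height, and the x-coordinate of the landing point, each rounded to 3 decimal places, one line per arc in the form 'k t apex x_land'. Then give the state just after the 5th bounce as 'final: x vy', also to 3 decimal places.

1 2.449 10.123 28.481
2 2.447 7.487 56.944
3 2.105 5.538 81.423
4 1.810 4.096 102.474
5 1.557 3.029 120.578
final: 120.578 6.694

Arc 1: start y=4.860, vy=10.260 → t=2.449, apex=10.123, x_land=28.481, impact vy=-14.229
  bounce: vy ← 0.86·14.229 = 12.237
Arc 2: start y=0.000, vy=12.237 → t=2.447, apex=7.487, x_land=56.944, impact vy=-12.237
  bounce: vy ← 0.86·12.237 = 10.524
Arc 3: start y=0.000, vy=10.524 → t=2.105, apex=5.538, x_land=81.423, impact vy=-10.524
  bounce: vy ← 0.86·10.524 = 9.051
Arc 4: start y=0.000, vy=9.051 → t=1.810, apex=4.096, x_land=102.474, impact vy=-9.051
  bounce: vy ← 0.86·9.051 = 7.783
Arc 5: start y=0.000, vy=7.783 → t=1.557, apex=3.029, x_land=120.578, impact vy=-7.783
  bounce: vy ← 0.86·7.783 = 6.694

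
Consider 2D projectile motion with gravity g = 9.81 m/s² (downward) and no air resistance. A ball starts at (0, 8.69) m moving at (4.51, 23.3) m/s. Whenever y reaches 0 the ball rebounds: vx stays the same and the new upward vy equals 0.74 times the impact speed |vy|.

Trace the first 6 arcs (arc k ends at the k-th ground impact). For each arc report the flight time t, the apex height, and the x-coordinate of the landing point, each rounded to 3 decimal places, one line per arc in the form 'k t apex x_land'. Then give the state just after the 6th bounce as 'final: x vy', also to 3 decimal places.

1 5.098 36.360 22.991
2 4.030 19.911 41.164
3 2.982 10.903 54.612
4 2.207 5.971 64.564
5 1.633 3.269 71.928
6 1.208 1.790 77.378
final: 77.378 4.386

Arc 1: start y=8.690, vy=23.300 → t=5.098, apex=36.360, x_land=22.991, impact vy=-26.709
  bounce: vy ← 0.74·26.709 = 19.765
Arc 2: start y=0.000, vy=19.765 → t=4.030, apex=19.911, x_land=41.164, impact vy=-19.765
  bounce: vy ← 0.74·19.765 = 14.626
Arc 3: start y=0.000, vy=14.626 → t=2.982, apex=10.903, x_land=54.612, impact vy=-14.626
  bounce: vy ← 0.74·14.626 = 10.823
Arc 4: start y=0.000, vy=10.823 → t=2.207, apex=5.971, x_land=64.564, impact vy=-10.823
  bounce: vy ← 0.74·10.823 = 8.009
Arc 5: start y=0.000, vy=8.009 → t=1.633, apex=3.269, x_land=71.928, impact vy=-8.009
  bounce: vy ← 0.74·8.009 = 5.927
Arc 6: start y=0.000, vy=5.927 → t=1.208, apex=1.790, x_land=77.378, impact vy=-5.927
  bounce: vy ← 0.74·5.927 = 4.386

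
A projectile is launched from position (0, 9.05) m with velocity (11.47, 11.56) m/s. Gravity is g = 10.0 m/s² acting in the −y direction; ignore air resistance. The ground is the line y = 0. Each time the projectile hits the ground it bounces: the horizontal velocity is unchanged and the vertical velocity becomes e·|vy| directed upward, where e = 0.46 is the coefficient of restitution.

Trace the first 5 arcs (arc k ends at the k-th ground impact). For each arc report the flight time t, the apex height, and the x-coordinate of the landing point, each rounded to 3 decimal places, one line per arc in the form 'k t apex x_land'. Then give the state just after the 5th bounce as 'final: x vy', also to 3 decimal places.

Arc 1: start y=9.050, vy=11.560 → t=2.930, apex=15.732, x_land=33.605, impact vy=-17.738
  bounce: vy ← 0.46·17.738 = 8.159
Arc 2: start y=0.000, vy=8.159 → t=1.632, apex=3.329, x_land=52.322, impact vy=-8.159
  bounce: vy ← 0.46·8.159 = 3.753
Arc 3: start y=0.000, vy=3.753 → t=0.751, apex=0.704, x_land=60.933, impact vy=-3.753
  bounce: vy ← 0.46·3.753 = 1.727
Arc 4: start y=0.000, vy=1.727 → t=0.345, apex=0.149, x_land=64.893, impact vy=-1.727
  bounce: vy ← 0.46·1.727 = 0.794
Arc 5: start y=0.000, vy=0.794 → t=0.159, apex=0.032, x_land=66.715, impact vy=-0.794
  bounce: vy ← 0.46·0.794 = 0.365

1 2.930 15.732 33.605
2 1.632 3.329 52.322
3 0.751 0.704 60.933
4 0.345 0.149 64.893
5 0.159 0.032 66.715
final: 66.715 0.365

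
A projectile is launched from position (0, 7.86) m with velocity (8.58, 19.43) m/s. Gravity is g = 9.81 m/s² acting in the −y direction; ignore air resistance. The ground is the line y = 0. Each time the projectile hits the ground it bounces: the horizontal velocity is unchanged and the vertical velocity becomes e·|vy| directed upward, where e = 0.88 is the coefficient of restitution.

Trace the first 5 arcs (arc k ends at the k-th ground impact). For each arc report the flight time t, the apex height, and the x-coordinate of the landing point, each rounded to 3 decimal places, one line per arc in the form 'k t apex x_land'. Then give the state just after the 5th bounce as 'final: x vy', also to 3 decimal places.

Arc 1: start y=7.860, vy=19.430 → t=4.331, apex=27.102, x_land=37.162, impact vy=-23.059
  bounce: vy ← 0.88·23.059 = 20.292
Arc 2: start y=0.000, vy=20.292 → t=4.137, apex=20.988, x_land=72.658, impact vy=-20.292
  bounce: vy ← 0.88·20.292 = 17.857
Arc 3: start y=0.000, vy=17.857 → t=3.641, apex=16.253, x_land=103.895, impact vy=-17.857
  bounce: vy ← 0.88·17.857 = 15.714
Arc 4: start y=0.000, vy=15.714 → t=3.204, apex=12.586, x_land=131.383, impact vy=-15.714
  bounce: vy ← 0.88·15.714 = 13.829
Arc 5: start y=0.000, vy=13.829 → t=2.819, apex=9.747, x_land=155.572, impact vy=-13.829
  bounce: vy ← 0.88·13.829 = 12.169

1 4.331 27.102 37.162
2 4.137 20.988 72.658
3 3.641 16.253 103.895
4 3.204 12.586 131.383
5 2.819 9.747 155.572
final: 155.572 12.169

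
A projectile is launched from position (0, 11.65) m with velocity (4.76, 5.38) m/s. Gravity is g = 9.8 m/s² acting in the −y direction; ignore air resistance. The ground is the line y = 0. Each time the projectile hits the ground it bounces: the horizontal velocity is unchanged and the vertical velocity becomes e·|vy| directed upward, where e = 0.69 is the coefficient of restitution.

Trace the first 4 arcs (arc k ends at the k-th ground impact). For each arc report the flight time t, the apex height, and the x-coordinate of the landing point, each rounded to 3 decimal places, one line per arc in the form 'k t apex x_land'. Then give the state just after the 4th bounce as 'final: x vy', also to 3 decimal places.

1 2.186 13.127 10.404
2 2.259 6.250 21.155
3 1.559 2.975 28.574
4 1.075 1.417 33.693
final: 33.693 3.636

Arc 1: start y=11.650, vy=5.380 → t=2.186, apex=13.127, x_land=10.404, impact vy=-16.040
  bounce: vy ← 0.69·16.040 = 11.068
Arc 2: start y=0.000, vy=11.068 → t=2.259, apex=6.250, x_land=21.155, impact vy=-11.068
  bounce: vy ← 0.69·11.068 = 7.637
Arc 3: start y=0.000, vy=7.637 → t=1.559, apex=2.975, x_land=28.574, impact vy=-7.637
  bounce: vy ← 0.69·7.637 = 5.269
Arc 4: start y=0.000, vy=5.269 → t=1.075, apex=1.417, x_land=33.693, impact vy=-5.269
  bounce: vy ← 0.69·5.269 = 3.636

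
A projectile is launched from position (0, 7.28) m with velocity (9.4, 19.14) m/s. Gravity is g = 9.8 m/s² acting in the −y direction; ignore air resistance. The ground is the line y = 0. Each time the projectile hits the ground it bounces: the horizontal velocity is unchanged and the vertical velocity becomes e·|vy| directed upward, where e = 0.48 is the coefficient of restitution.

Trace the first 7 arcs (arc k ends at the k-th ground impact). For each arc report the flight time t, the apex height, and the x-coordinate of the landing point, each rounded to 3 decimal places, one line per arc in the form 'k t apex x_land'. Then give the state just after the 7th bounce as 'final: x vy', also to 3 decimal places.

1 4.255 25.971 40.000
2 2.210 5.984 60.775
3 1.061 1.379 70.747
4 0.509 0.318 75.533
5 0.244 0.073 77.831
6 0.117 0.017 78.934
7 0.056 0.004 79.463
final: 79.463 0.132

Arc 1: start y=7.280, vy=19.140 → t=4.255, apex=25.971, x_land=40.000, impact vy=-22.562
  bounce: vy ← 0.48·22.562 = 10.830
Arc 2: start y=0.000, vy=10.830 → t=2.210, apex=5.984, x_land=60.775, impact vy=-10.830
  bounce: vy ← 0.48·10.830 = 5.198
Arc 3: start y=0.000, vy=5.198 → t=1.061, apex=1.379, x_land=70.747, impact vy=-5.198
  bounce: vy ← 0.48·5.198 = 2.495
Arc 4: start y=0.000, vy=2.495 → t=0.509, apex=0.318, x_land=75.533, impact vy=-2.495
  bounce: vy ← 0.48·2.495 = 1.198
Arc 5: start y=0.000, vy=1.198 → t=0.244, apex=0.073, x_land=77.831, impact vy=-1.198
  bounce: vy ← 0.48·1.198 = 0.575
Arc 6: start y=0.000, vy=0.575 → t=0.117, apex=0.017, x_land=78.934, impact vy=-0.575
  bounce: vy ← 0.48·0.575 = 0.276
Arc 7: start y=0.000, vy=0.276 → t=0.056, apex=0.004, x_land=79.463, impact vy=-0.276
  bounce: vy ← 0.48·0.276 = 0.132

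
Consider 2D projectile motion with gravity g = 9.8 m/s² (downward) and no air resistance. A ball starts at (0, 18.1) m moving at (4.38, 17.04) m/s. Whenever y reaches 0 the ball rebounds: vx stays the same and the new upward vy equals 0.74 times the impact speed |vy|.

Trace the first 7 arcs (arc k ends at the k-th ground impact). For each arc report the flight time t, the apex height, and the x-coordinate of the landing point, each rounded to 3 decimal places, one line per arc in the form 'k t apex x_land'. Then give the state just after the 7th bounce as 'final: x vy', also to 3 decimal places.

Arc 1: start y=18.100, vy=17.040 → t=4.331, apex=32.914, x_land=18.968, impact vy=-25.399
  bounce: vy ← 0.74·25.399 = 18.795
Arc 2: start y=0.000, vy=18.795 → t=3.836, apex=18.024, x_land=35.769, impact vy=-18.795
  bounce: vy ← 0.74·18.795 = 13.909
Arc 3: start y=0.000, vy=13.909 → t=2.838, apex=9.870, x_land=48.201, impact vy=-13.909
  bounce: vy ← 0.74·13.909 = 10.292
Arc 4: start y=0.000, vy=10.292 → t=2.100, apex=5.405, x_land=57.401, impact vy=-10.292
  bounce: vy ← 0.74·10.292 = 7.616
Arc 5: start y=0.000, vy=7.616 → t=1.554, apex=2.960, x_land=64.209, impact vy=-7.616
  bounce: vy ← 0.74·7.616 = 5.636
Arc 6: start y=0.000, vy=5.636 → t=1.150, apex=1.621, x_land=69.247, impact vy=-5.636
  bounce: vy ← 0.74·5.636 = 4.171
Arc 7: start y=0.000, vy=4.171 → t=0.851, apex=0.887, x_land=72.976, impact vy=-4.171
  bounce: vy ← 0.74·4.171 = 3.086

1 4.331 32.914 18.968
2 3.836 18.024 35.769
3 2.838 9.870 48.201
4 2.100 5.405 57.401
5 1.554 2.960 64.209
6 1.150 1.621 69.247
7 0.851 0.887 72.976
final: 72.976 3.086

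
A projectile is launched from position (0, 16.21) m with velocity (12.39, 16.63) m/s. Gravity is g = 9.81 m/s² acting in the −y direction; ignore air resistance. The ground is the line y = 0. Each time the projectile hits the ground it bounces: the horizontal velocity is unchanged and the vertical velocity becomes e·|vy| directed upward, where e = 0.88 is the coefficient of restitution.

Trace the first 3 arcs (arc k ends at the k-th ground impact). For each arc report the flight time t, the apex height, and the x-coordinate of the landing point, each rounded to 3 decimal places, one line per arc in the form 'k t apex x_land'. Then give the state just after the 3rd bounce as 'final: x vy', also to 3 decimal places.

1 4.181 30.306 51.801
2 4.375 23.469 106.004
3 3.850 18.174 153.703
final: 153.703 16.617

Arc 1: start y=16.210, vy=16.630 → t=4.181, apex=30.306, x_land=51.801, impact vy=-24.384
  bounce: vy ← 0.88·24.384 = 21.458
Arc 2: start y=0.000, vy=21.458 → t=4.375, apex=23.469, x_land=106.004, impact vy=-21.458
  bounce: vy ← 0.88·21.458 = 18.883
Arc 3: start y=0.000, vy=18.883 → t=3.850, apex=18.174, x_land=153.703, impact vy=-18.883
  bounce: vy ← 0.88·18.883 = 16.617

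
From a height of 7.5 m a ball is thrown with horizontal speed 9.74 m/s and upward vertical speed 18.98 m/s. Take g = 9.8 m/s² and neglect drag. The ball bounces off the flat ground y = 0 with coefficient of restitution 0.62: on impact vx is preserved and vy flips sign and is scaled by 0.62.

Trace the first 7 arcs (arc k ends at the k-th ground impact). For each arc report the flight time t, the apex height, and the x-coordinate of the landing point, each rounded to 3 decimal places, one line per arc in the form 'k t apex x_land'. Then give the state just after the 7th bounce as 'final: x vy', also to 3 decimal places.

1 4.235 25.880 41.248
2 2.850 9.948 69.004
3 1.767 3.824 86.213
4 1.095 1.470 96.883
5 0.679 0.565 103.498
6 0.421 0.217 107.599
7 0.261 0.083 110.142
final: 110.142 0.793

Arc 1: start y=7.500, vy=18.980 → t=4.235, apex=25.880, x_land=41.248, impact vy=-22.522
  bounce: vy ← 0.62·22.522 = 13.964
Arc 2: start y=0.000, vy=13.964 → t=2.850, apex=9.948, x_land=69.004, impact vy=-13.964
  bounce: vy ← 0.62·13.964 = 8.657
Arc 3: start y=0.000, vy=8.657 → t=1.767, apex=3.824, x_land=86.213, impact vy=-8.657
  bounce: vy ← 0.62·8.657 = 5.368
Arc 4: start y=0.000, vy=5.368 → t=1.095, apex=1.470, x_land=96.883, impact vy=-5.368
  bounce: vy ← 0.62·5.368 = 3.328
Arc 5: start y=0.000, vy=3.328 → t=0.679, apex=0.565, x_land=103.498, impact vy=-3.328
  bounce: vy ← 0.62·3.328 = 2.063
Arc 6: start y=0.000, vy=2.063 → t=0.421, apex=0.217, x_land=107.599, impact vy=-2.063
  bounce: vy ← 0.62·2.063 = 1.279
Arc 7: start y=0.000, vy=1.279 → t=0.261, apex=0.083, x_land=110.142, impact vy=-1.279
  bounce: vy ← 0.62·1.279 = 0.793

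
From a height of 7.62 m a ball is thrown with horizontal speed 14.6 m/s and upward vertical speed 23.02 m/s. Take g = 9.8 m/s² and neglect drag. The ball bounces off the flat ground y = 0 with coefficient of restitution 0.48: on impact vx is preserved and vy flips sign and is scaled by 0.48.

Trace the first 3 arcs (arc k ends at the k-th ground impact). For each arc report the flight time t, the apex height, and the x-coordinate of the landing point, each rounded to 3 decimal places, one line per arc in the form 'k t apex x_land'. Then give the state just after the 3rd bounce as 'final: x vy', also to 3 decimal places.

Arc 1: start y=7.620, vy=23.020 → t=5.008, apex=34.657, x_land=73.123, impact vy=-26.063
  bounce: vy ← 0.48·26.063 = 12.510
Arc 2: start y=0.000, vy=12.510 → t=2.553, apex=7.985, x_land=110.399, impact vy=-12.510
  bounce: vy ← 0.48·12.510 = 6.005
Arc 3: start y=0.000, vy=6.005 → t=1.225, apex=1.840, x_land=128.291, impact vy=-6.005
  bounce: vy ← 0.48·6.005 = 2.882

1 5.008 34.657 73.123
2 2.553 7.985 110.399
3 1.225 1.840 128.291
final: 128.291 2.882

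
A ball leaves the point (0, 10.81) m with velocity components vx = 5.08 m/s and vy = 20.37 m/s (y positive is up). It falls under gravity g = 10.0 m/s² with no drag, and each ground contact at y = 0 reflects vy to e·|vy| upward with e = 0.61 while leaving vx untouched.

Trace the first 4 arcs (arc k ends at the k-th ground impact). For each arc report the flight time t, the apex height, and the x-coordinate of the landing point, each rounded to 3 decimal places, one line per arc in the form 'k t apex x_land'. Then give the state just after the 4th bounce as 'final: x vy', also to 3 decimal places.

Arc 1: start y=10.810, vy=20.370 → t=4.549, apex=31.557, x_land=23.110, impact vy=-25.122
  bounce: vy ← 0.61·25.122 = 15.325
Arc 2: start y=0.000, vy=15.325 → t=3.065, apex=11.742, x_land=38.680, impact vy=-15.325
  bounce: vy ← 0.61·15.325 = 9.348
Arc 3: start y=0.000, vy=9.348 → t=1.870, apex=4.369, x_land=48.178, impact vy=-9.348
  bounce: vy ← 0.61·9.348 = 5.702
Arc 4: start y=0.000, vy=5.702 → t=1.140, apex=1.626, x_land=53.971, impact vy=-5.702
  bounce: vy ← 0.61·5.702 = 3.478

1 4.549 31.557 23.110
2 3.065 11.742 38.680
3 1.870 4.369 48.178
4 1.140 1.626 53.971
final: 53.971 3.478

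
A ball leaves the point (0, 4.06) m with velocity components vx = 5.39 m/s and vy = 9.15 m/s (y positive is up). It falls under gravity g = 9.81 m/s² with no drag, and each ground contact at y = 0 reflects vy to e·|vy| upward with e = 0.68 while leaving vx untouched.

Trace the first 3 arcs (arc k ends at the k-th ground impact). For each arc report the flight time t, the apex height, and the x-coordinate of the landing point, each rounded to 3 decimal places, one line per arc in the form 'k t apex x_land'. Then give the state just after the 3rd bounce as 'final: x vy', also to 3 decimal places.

Arc 1: start y=4.060, vy=9.150 → t=2.236, apex=8.327, x_land=12.050, impact vy=-12.782
  bounce: vy ← 0.68·12.782 = 8.692
Arc 2: start y=0.000, vy=8.692 → t=1.772, apex=3.850, x_land=21.602, impact vy=-8.692
  bounce: vy ← 0.68·8.692 = 5.910
Arc 3: start y=0.000, vy=5.910 → t=1.205, apex=1.780, x_land=28.096, impact vy=-5.910
  bounce: vy ← 0.68·5.910 = 4.019

1 2.236 8.327 12.050
2 1.772 3.850 21.602
3 1.205 1.780 28.096
final: 28.096 4.019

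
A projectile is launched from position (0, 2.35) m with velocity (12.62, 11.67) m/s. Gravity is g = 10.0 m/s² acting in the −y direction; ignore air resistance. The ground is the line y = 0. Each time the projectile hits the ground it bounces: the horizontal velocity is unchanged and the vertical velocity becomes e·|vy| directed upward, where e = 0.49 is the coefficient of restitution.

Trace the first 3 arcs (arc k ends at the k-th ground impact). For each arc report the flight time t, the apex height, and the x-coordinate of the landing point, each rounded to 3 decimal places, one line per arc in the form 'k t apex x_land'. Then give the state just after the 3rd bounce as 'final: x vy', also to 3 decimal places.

Arc 1: start y=2.350, vy=11.670 → t=2.520, apex=9.159, x_land=31.808, impact vy=-13.535
  bounce: vy ← 0.49·13.535 = 6.632
Arc 2: start y=0.000, vy=6.632 → t=1.326, apex=2.199, x_land=48.548, impact vy=-6.632
  bounce: vy ← 0.49·6.632 = 3.250
Arc 3: start y=0.000, vy=3.250 → t=0.650, apex=0.528, x_land=56.750, impact vy=-3.250
  bounce: vy ← 0.49·3.250 = 1.592

1 2.520 9.159 31.808
2 1.326 2.199 48.548
3 0.650 0.528 56.750
final: 56.750 1.592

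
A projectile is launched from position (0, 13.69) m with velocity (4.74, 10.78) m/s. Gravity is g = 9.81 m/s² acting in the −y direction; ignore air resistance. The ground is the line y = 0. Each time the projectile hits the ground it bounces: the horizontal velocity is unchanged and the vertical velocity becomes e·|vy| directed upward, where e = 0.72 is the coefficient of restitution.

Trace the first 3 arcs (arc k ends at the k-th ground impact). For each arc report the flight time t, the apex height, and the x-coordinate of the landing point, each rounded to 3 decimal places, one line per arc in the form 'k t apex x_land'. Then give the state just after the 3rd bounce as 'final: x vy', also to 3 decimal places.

1 3.099 19.613 14.687
2 2.879 10.167 28.336
3 2.073 5.271 38.163
final: 38.163 7.322

Arc 1: start y=13.690, vy=10.780 → t=3.099, apex=19.613, x_land=14.687, impact vy=-19.616
  bounce: vy ← 0.72·19.616 = 14.124
Arc 2: start y=0.000, vy=14.124 → t=2.879, apex=10.167, x_land=28.336, impact vy=-14.124
  bounce: vy ← 0.72·14.124 = 10.169
Arc 3: start y=0.000, vy=10.169 → t=2.073, apex=5.271, x_land=38.163, impact vy=-10.169
  bounce: vy ← 0.72·10.169 = 7.322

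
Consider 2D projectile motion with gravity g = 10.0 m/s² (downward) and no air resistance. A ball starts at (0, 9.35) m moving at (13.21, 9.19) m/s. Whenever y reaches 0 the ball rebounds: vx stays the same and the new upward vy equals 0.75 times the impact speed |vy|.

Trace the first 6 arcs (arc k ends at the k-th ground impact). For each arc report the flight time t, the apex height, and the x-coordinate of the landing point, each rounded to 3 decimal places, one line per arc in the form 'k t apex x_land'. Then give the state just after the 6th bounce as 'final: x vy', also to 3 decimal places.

Arc 1: start y=9.350, vy=9.190 → t=2.567, apex=13.573, x_land=33.905, impact vy=-16.476
  bounce: vy ← 0.75·16.476 = 12.357
Arc 2: start y=0.000, vy=12.357 → t=2.471, apex=7.635, x_land=66.552, impact vy=-12.357
  bounce: vy ← 0.75·12.357 = 9.268
Arc 3: start y=0.000, vy=9.268 → t=1.854, apex=4.295, x_land=91.037, impact vy=-9.268
  bounce: vy ← 0.75·9.268 = 6.951
Arc 4: start y=0.000, vy=6.951 → t=1.390, apex=2.416, x_land=109.401, impact vy=-6.951
  bounce: vy ← 0.75·6.951 = 5.213
Arc 5: start y=0.000, vy=5.213 → t=1.043, apex=1.359, x_land=123.174, impact vy=-5.213
  bounce: vy ← 0.75·5.213 = 3.910
Arc 6: start y=0.000, vy=3.910 → t=0.782, apex=0.764, x_land=133.504, impact vy=-3.910
  bounce: vy ← 0.75·3.910 = 2.932

1 2.567 13.573 33.905
2 2.471 7.635 66.552
3 1.854 4.295 91.037
4 1.390 2.416 109.401
5 1.043 1.359 123.174
6 0.782 0.764 133.504
final: 133.504 2.932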